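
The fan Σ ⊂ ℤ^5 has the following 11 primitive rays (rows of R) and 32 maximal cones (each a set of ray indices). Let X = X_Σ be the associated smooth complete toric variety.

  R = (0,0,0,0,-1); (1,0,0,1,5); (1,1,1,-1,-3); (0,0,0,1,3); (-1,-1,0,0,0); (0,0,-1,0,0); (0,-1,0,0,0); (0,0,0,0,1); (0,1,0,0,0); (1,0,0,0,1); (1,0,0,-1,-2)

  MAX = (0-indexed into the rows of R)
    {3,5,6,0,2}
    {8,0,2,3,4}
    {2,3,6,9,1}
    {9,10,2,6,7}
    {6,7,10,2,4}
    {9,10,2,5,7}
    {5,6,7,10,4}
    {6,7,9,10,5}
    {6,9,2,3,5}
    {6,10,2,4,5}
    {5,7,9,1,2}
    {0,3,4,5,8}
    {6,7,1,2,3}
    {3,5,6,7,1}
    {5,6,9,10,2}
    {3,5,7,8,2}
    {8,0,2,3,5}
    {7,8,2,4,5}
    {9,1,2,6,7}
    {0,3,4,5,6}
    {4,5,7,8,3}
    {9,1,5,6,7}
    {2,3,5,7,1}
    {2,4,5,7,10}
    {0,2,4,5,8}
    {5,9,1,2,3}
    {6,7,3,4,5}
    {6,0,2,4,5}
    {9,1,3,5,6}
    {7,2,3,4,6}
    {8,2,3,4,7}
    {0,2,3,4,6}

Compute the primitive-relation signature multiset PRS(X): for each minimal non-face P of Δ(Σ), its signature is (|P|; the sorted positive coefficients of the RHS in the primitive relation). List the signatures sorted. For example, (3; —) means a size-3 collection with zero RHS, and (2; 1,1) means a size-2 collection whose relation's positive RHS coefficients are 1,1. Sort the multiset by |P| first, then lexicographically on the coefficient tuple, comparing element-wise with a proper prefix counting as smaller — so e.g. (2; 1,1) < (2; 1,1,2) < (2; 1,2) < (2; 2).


Σ has 16 primitive collections:

  P={0,7}:  v_{0} + v_{7} = 0 ; sig = (2; —)
  P={6,8}:  v_{6} + v_{8} = 0 ; sig = (2; —)
  P={3,10}:  v_{3} + v_{10} = v_{9} ; sig = (2; 1)
  P={0,1}:  v_{0} + v_{1} = v_{3} + v_{9} ; sig = (2; 1,1)
  P={4,9}:  v_{4} + v_{9} = v_{6} + v_{7} ; sig = (2; 1,1)
  P={0,10}:  v_{0} + v_{10} = v_{2} + v_{5} + v_{6} ; sig = (2; 1,1,1)
  P={8,10}:  v_{8} + v_{10} = v_{2} + v_{5} + v_{7} ; sig = (2; 1,1,1)
  P={0,9}:  v_{0} + v_{9} = v_{2} + v_{3} + v_{5} + v_{6} ; sig = (2; 1,1,1,1)
  P={8,9}:  v_{8} + v_{9} = v_{2} + v_{3} + v_{5} + v_{7} ; sig = (2; 1,1,1,1)
  P={1,4}:  v_{1} + v_{4} = v_{3} + v_{6} + 2·v_{7} ; sig = (2; 1,1,2)
  P={1,8}:  v_{1} + v_{8} = v_{2} + 2·v_{3} + v_{5} + 2·v_{7} ; sig = (2; 1,1,2,2)
  P={1,10}:  v_{1} + v_{10} = v_{7} + 2·v_{9} ; sig = (2; 1,2)
  P={3,7,9}:  v_{3} + v_{7} + v_{9} = v_{1} ; sig = (3; 1)
  P={2,3,4,5}:  v_{2} + v_{3} + v_{4} + v_{5} = 0 ; sig = (4; —)
  P={2,5,6,7}:  v_{2} + v_{5} + v_{6} + v_{7} = v_{10} ; sig = (4; 1)
  P={1,2,5,6}:  v_{1} + v_{2} + v_{5} + v_{6} = 2·v_{9} ; sig = (4; 2)

Sorted signature multiset PRS(X):
    |P|=2: 12 collections, coeffs (), (), (1), (1,1), (1,1), (1,1,1), (1,1,1), (1,1,1,1), (1,1,1,1), (1,1,2), (1,1,2,2), (1,2)
    |P|=3: 1 collection, coeffs (1)
    |P|=4: 3 collections, coeffs (), (1), (2)


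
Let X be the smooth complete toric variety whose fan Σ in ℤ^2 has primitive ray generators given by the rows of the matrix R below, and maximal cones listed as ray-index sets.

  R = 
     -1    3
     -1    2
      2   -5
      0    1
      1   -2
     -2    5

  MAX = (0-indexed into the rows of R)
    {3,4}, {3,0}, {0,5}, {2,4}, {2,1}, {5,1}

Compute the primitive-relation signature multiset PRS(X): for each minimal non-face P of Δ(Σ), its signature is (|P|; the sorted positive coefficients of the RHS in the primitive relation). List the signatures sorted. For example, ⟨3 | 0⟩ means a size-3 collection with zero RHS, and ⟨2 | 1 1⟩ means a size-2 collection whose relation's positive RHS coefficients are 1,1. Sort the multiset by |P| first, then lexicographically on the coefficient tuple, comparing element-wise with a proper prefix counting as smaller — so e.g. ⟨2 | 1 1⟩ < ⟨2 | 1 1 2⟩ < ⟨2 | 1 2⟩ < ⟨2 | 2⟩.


Δ(Σ) — 6 vertices, 9 min non-faces:

  P={1,4}:  v_{1} + v_{4} = 0  so sig = ⟨2 | 0⟩
  P={2,5}:  v_{2} + v_{5} = 0  so sig = ⟨2 | 0⟩
  P={0,1}:  v_{0} + v_{1} = v_{5}  so sig = ⟨2 | 1⟩
  P={0,2}:  v_{0} + v_{2} = v_{4}  so sig = ⟨2 | 1⟩
  P={0,4}:  v_{0} + v_{4} = v_{3}  so sig = ⟨2 | 1⟩
  P={1,3}:  v_{1} + v_{3} = v_{0}  so sig = ⟨2 | 1⟩
  P={4,5}:  v_{4} + v_{5} = v_{0}  so sig = ⟨2 | 1⟩
  P={2,3}:  v_{2} + v_{3} = 2·v_{4}  so sig = ⟨2 | 2⟩
  P={3,5}:  v_{3} + v_{5} = 2·v_{0}  so sig = ⟨2 | 2⟩

Signatures (|P|; sorted positive RHS coefficients), sorted:
[⟨2 | 0⟩, ⟨2 | 0⟩, ⟨2 | 1⟩, ⟨2 | 1⟩, ⟨2 | 1⟩, ⟨2 | 1⟩, ⟨2 | 1⟩, ⟨2 | 2⟩, ⟨2 | 2⟩]


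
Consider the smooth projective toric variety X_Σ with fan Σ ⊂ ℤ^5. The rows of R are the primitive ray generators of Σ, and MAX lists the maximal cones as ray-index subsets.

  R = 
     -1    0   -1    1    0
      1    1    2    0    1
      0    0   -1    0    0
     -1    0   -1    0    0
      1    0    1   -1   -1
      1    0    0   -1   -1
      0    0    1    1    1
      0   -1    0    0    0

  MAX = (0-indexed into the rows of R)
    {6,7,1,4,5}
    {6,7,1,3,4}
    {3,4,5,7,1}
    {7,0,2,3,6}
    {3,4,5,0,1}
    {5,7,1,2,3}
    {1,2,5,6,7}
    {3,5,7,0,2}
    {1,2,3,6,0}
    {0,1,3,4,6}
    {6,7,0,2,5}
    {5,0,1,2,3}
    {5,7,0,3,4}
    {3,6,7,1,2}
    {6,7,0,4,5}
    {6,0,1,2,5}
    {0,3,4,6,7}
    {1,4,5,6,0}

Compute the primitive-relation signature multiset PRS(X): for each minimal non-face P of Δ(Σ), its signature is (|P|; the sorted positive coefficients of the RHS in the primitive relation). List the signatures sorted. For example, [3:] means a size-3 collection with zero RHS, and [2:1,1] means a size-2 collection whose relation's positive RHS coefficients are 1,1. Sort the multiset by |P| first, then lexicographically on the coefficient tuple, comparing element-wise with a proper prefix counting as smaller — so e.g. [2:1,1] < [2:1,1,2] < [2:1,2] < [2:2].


3 minimal non-faces of Δ(Σ) (on 8 rays):

  {2,4}:  v_{2} + v_{4} = v_{5}  →  sig = [2:1]
  {3,5,6}:  v_{3} + v_{5} + v_{6} = 0  →  sig = [3:]
  {0,1,7}:  v_{0} + v_{1} + v_{7} = v_{6}  →  sig = [3:1]

Hence PRS(X_Σ) =
{ [2:1],  [3:],  [3:1] }


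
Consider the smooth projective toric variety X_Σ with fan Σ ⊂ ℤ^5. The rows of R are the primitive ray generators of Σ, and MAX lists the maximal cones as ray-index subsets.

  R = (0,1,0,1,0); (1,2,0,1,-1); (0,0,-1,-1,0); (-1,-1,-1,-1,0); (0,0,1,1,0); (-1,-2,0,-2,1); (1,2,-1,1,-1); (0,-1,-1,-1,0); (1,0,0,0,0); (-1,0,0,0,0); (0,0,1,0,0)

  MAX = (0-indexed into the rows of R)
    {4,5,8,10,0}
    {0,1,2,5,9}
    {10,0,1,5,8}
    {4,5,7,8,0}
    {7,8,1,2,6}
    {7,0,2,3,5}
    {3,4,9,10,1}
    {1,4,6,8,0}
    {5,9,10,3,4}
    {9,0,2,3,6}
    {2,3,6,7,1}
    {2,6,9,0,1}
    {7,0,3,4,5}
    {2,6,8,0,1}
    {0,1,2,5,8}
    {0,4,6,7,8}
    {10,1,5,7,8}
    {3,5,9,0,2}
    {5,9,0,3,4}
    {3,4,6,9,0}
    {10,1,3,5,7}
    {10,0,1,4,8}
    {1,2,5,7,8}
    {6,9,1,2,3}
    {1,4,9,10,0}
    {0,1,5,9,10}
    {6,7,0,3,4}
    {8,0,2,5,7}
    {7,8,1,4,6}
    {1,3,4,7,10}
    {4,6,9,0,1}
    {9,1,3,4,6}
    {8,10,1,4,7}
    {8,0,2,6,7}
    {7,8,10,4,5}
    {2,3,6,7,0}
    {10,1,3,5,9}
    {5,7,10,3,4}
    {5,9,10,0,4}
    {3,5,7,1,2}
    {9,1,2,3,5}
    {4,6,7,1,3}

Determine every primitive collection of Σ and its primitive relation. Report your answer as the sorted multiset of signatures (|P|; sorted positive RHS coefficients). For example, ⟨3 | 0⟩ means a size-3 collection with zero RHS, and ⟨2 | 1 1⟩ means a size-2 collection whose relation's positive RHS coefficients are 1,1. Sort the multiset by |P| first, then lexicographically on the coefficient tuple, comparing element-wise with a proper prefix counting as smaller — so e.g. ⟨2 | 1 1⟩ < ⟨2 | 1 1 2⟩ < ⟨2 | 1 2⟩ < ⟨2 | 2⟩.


Δ(Σ) — 11 vertices, 12 min non-faces:

  {2,4}:  v_{2} + v_{4} = 0  ⇒ sig = ⟨2 | 0⟩
  {8,9}:  v_{8} + v_{9} = 0  ⇒ sig = ⟨2 | 0⟩
  {3,8}:  v_{3} + v_{8} = v_{7}  ⇒ sig = ⟨2 | 1⟩
  {5,6}:  v_{5} + v_{6} = v_{2}  ⇒ sig = ⟨2 | 1⟩
  {6,10}:  v_{6} + v_{10} = v_{1}  ⇒ sig = ⟨2 | 1⟩
  {7,9}:  v_{7} + v_{9} = v_{3}  ⇒ sig = ⟨2 | 1⟩
  {2,10}:  v_{2} + v_{10} = v_{1} + v_{5}  ⇒ sig = ⟨2 | 1 1⟩
  {0,7,10}:  v_{0} + v_{7} + v_{10} = 0  ⇒ sig = ⟨3 | 0⟩
  {0,1,7}:  v_{0} + v_{1} + v_{7} = v_{6}  ⇒ sig = ⟨3 | 1⟩
  {0,3,10}:  v_{0} + v_{3} + v_{10} = v_{9}  ⇒ sig = ⟨3 | 1⟩
  {1,4,5}:  v_{1} + v_{4} + v_{5} = v_{10}  ⇒ sig = ⟨3 | 1⟩
  {0,1,3}:  v_{0} + v_{1} + v_{3} = v_{6} + v_{9}  ⇒ sig = ⟨3 | 1 1⟩

so the primitive-relation signature multiset is
    ⟨2 | 0⟩
    ⟨2 | 0⟩
    ⟨2 | 1⟩
    ⟨2 | 1⟩
    ⟨2 | 1⟩
    ⟨2 | 1⟩
    ⟨2 | 1 1⟩
    ⟨3 | 0⟩
    ⟨3 | 1⟩
    ⟨3 | 1⟩
    ⟨3 | 1⟩
    ⟨3 | 1 1⟩


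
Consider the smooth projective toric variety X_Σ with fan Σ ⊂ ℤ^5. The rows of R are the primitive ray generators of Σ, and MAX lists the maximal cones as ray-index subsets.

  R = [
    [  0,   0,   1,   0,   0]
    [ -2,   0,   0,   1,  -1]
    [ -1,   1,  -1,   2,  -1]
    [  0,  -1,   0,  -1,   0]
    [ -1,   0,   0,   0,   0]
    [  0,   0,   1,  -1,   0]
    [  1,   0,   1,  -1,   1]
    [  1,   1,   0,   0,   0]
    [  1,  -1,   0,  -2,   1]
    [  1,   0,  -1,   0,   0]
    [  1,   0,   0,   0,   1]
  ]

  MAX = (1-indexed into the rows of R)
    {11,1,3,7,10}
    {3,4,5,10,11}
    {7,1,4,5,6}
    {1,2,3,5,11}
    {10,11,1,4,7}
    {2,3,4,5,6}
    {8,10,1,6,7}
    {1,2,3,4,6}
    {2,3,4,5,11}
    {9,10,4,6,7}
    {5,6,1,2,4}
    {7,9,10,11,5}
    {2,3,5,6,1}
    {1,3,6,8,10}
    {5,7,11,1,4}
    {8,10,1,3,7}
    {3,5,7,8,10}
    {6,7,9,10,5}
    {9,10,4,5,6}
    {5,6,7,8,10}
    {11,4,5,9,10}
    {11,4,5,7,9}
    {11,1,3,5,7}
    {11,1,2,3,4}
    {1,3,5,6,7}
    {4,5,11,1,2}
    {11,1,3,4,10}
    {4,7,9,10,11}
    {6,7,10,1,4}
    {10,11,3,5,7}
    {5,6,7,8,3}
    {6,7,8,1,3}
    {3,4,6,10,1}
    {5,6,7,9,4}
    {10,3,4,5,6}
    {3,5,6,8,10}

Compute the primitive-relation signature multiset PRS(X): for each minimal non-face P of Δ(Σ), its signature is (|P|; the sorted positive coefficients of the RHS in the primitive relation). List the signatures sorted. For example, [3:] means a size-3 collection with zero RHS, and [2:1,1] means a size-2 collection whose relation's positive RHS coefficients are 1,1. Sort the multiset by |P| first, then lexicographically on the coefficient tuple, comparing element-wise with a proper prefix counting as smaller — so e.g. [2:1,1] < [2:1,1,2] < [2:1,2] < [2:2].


Δ(Σ) — 11 vertices, 16 min non-faces:

  P={6,11}:  v_{6} + v_{11} = v_{7}  ⇒ sig = [2:1]
  P={1,9}:  v_{1} + v_{9} = v_{4} + v_{7}  ⇒ sig = [2:1,1]
  P={2,7}:  v_{2} + v_{7} = v_{1} + v_{5}  ⇒ sig = [2:1,1]
  P={2,8}:  v_{2} + v_{8} = v_{3} + v_{6}  ⇒ sig = [2:1,1]
  P={2,9}:  v_{2} + v_{9} = v_{4} + v_{5}  ⇒ sig = [2:1,1]
  P={2,10}:  v_{2} + v_{10} = v_{3} + v_{4}  ⇒ sig = [2:1,1]
  P={3,9}:  v_{3} + v_{9} = v_{5} + v_{10}  ⇒ sig = [2:1,1]
  P={4,8}:  v_{4} + v_{8} = v_{6} + v_{10}  ⇒ sig = [2:1,1]
  P={8,9}:  v_{8} + v_{9} = v_{5} + v_{6} + v_{7} + 2·v_{10}  ⇒ sig = [2:1,1,1,2]
  P={8,11}:  v_{8} + v_{11} = v_{3} + 2·v_{7} + v_{10}  ⇒ sig = [2:1,1,2]
  P={1,5,10}:  v_{1} + v_{5} + v_{10} = 0  ⇒ sig = [3:]
  P={3,4,7}:  v_{3} + v_{4} + v_{7} = 0  ⇒ sig = [3:]
  P={1,5,8}:  v_{1} + v_{5} + v_{8} = v_{3} + v_{6} + v_{7}  ⇒ sig = [3:1,1,1]
  P={1,3,4,5}:  v_{1} + v_{3} + v_{4} + v_{5} = v_{2}  ⇒ sig = [4:1]
  P={3,6,7,10}:  v_{3} + v_{6} + v_{7} + v_{10} = v_{8}  ⇒ sig = [4:1]
  P={4,5,7,10}:  v_{4} + v_{5} + v_{7} + v_{10} = v_{9}  ⇒ sig = [4:1]

Signatures (|P|; sorted positive RHS coefficients), sorted:
[[2:1], [2:1,1], [2:1,1], [2:1,1], [2:1,1], [2:1,1], [2:1,1], [2:1,1], [2:1,1,1,2], [2:1,1,2], [3:], [3:], [3:1,1,1], [4:1], [4:1], [4:1]]


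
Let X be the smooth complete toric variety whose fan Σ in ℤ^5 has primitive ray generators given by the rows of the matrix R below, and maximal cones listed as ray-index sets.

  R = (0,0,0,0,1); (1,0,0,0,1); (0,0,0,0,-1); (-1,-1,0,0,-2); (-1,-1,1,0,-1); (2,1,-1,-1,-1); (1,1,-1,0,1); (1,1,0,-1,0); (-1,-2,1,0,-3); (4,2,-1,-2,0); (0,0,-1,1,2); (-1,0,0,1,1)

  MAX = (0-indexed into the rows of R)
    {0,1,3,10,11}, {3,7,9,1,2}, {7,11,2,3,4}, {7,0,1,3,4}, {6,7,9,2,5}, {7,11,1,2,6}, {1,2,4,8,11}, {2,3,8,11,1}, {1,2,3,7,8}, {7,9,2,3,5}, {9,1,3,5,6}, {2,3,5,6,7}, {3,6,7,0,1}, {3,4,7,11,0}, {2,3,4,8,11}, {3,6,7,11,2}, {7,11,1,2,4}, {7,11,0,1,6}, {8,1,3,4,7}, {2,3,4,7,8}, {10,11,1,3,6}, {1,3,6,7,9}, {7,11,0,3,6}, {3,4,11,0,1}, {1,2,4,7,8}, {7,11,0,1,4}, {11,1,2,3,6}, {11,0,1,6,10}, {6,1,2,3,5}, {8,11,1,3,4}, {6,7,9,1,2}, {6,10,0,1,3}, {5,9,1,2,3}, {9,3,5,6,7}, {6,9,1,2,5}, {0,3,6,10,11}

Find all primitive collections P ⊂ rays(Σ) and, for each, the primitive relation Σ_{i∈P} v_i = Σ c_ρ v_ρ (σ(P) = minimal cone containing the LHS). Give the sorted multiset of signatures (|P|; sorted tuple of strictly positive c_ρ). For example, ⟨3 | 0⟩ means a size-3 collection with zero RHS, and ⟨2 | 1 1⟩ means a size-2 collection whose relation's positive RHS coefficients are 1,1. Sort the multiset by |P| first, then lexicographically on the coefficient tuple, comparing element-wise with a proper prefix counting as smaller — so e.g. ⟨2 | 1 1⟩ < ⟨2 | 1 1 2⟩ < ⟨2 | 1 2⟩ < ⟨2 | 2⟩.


Primitive collections (25):

  P = {0,2}:  v_{0} + v_{2} = 0  ⟹  sig = ⟨2 | 0⟩
  P = {4,6}:  v_{4} + v_{6} = 0  ⟹  sig = ⟨2 | 0⟩
  P = {5,11}:  v_{5} + v_{11} = v_{2} + v_{6}  ⟹  sig = ⟨2 | 1 1⟩
  P = {7,10}:  v_{7} + v_{10} = v_{0} + v_{6}  ⟹  sig = ⟨2 | 1 1⟩
  P = {0,8}:  v_{0} + v_{8} = v_{1} + v_{3} + v_{4}  ⟹  sig = ⟨2 | 1 1 1⟩
  P = {6,8}:  v_{6} + v_{8} = v_{1} + v_{2} + v_{3}  ⟹  sig = ⟨2 | 1 1 1⟩
  P = {0,5}:  v_{0} + v_{5} = v_{1} + v_{3} + v_{6} + v_{7}  ⟹  sig = ⟨2 | 1 1 1 1⟩
  P = {2,10}:  v_{2} + v_{10} = v_{1} + v_{3} + v_{6} + v_{11}  ⟹  sig = ⟨2 | 1 1 1 1⟩
  P = {4,5}:  v_{4} + v_{5} = v_{1} + v_{2} + v_{3} + v_{7}  ⟹  sig = ⟨2 | 1 1 1 1⟩
  P = {4,10}:  v_{4} + v_{10} = v_{0} + v_{1} + v_{3} + v_{11}  ⟹  sig = ⟨2 | 1 1 1 1⟩
  P = {9,11}:  v_{9} + v_{11} = v_{1} + v_{2} + v_{6} + v_{7}  ⟹  sig = ⟨2 | 1 1 1 1⟩
  P = {5,10}:  v_{5} + v_{10} = v_{1} + v_{3} + 2·v_{6}  ⟹  sig = ⟨2 | 1 1 2⟩
  P = {0,9}:  v_{0} + v_{9} = 2·v_{1} + v_{3} + v_{6} + 2·v_{7}  ⟹  sig = ⟨2 | 1 1 2 2⟩
  P = {4,9}:  v_{4} + v_{9} = 2·v_{1} + v_{2} + v_{3} + 2·v_{7}  ⟹  sig = ⟨2 | 1 1 2 2⟩
  P = {9,10}:  v_{9} + v_{10} = 2·v_{1} + v_{3} + 2·v_{6} + v_{7}  ⟹  sig = ⟨2 | 1 1 2 2⟩
  P = {8,10}:  v_{8} + v_{10} = 2·v_{1} + 2·v_{3} + v_{11}  ⟹  sig = ⟨2 | 1 2 2⟩
  P = {5,8}:  v_{5} + v_{8} = 2·v_{1} + 2·v_{2} + 2·v_{3} + v_{7}  ⟹  sig = ⟨2 | 1 2 2 2⟩
  P = {8,9}:  v_{8} + v_{9} = 3·v_{1} + 2·v_{2} + 2·v_{3} + 2·v_{7}  ⟹  sig = ⟨2 | 2 2 2 3⟩
  P = {1,5,7}:  v_{1} + v_{5} + v_{7} = v_{9}  ⟹  sig = ⟨3 | 1⟩
  P = {7,8,11}:  v_{7} + v_{8} + v_{11} = v_{2} + v_{4}  ⟹  sig = ⟨3 | 1 1⟩
  P = {1,3,7,11}:  v_{1} + v_{3} + v_{7} + v_{11} = 0  ⟹  sig = ⟨4 | 0⟩
  P = {1,2,3,4}:  v_{1} + v_{2} + v_{3} + v_{4} = v_{8}  ⟹  sig = ⟨4 | 1⟩
  P = {2,3,6,9}:  v_{2} + v_{3} + v_{6} + v_{9} = 2·v_{5}  ⟹  sig = ⟨4 | 2⟩
  P = {0,1,3,6,11}:  v_{0} + v_{1} + v_{3} + v_{6} + v_{11} = v_{10}  ⟹  sig = ⟨5 | 1⟩
  P = {1,2,3,6,7}:  v_{1} + v_{2} + v_{3} + v_{6} + v_{7} = v_{5}  ⟹  sig = ⟨5 | 1⟩

so the primitive-relation signature multiset is
[⟨2 | 0⟩, ⟨2 | 0⟩, ⟨2 | 1 1⟩, ⟨2 | 1 1⟩, ⟨2 | 1 1 1⟩, ⟨2 | 1 1 1⟩, ⟨2 | 1 1 1 1⟩, ⟨2 | 1 1 1 1⟩, ⟨2 | 1 1 1 1⟩, ⟨2 | 1 1 1 1⟩, ⟨2 | 1 1 1 1⟩, ⟨2 | 1 1 2⟩, ⟨2 | 1 1 2 2⟩, ⟨2 | 1 1 2 2⟩, ⟨2 | 1 1 2 2⟩, ⟨2 | 1 2 2⟩, ⟨2 | 1 2 2 2⟩, ⟨2 | 2 2 2 3⟩, ⟨3 | 1⟩, ⟨3 | 1 1⟩, ⟨4 | 0⟩, ⟨4 | 1⟩, ⟨4 | 2⟩, ⟨5 | 1⟩, ⟨5 | 1⟩]


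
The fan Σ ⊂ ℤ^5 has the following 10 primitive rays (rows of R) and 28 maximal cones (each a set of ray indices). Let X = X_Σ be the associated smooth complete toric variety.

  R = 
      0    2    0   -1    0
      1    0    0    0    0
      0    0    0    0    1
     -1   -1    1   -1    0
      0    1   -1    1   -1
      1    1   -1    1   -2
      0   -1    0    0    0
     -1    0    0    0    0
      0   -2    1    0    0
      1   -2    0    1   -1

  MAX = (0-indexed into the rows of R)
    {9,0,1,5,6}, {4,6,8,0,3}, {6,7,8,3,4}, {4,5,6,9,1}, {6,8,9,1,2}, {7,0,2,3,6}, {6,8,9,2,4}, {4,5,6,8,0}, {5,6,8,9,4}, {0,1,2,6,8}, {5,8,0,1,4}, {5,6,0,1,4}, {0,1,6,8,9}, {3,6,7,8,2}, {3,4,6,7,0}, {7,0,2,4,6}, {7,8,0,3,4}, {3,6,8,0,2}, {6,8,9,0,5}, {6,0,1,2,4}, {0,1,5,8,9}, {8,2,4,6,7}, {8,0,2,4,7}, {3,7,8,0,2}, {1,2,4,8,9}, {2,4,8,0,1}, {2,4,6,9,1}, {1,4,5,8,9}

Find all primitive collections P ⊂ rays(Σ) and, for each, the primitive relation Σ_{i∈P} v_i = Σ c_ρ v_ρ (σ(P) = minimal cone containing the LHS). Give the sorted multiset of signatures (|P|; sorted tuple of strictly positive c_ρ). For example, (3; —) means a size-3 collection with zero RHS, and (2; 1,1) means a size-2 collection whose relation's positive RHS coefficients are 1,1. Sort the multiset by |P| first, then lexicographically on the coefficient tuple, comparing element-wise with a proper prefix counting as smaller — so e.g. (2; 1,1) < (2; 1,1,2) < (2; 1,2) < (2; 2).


Δ(Σ) — 10 vertices, 14 min non-faces:

  • {1,7}:  v_{1} + v_{7} = 0  ⟹  sig = (2; —)
  • {2,5}:  v_{2} + v_{5} = v_{1} + v_{4}  ⟹  sig = (2; 1,1)
  • {1,3}:  v_{1} + v_{3} = v_{0} + v_{6} + v_{8}  ⟹  sig = (2; 1,1,1)
  • {7,9}:  v_{7} + v_{9} = v_{4} + v_{6} + v_{8}  ⟹  sig = (2; 1,1,1)
  • {5,7}:  v_{5} + v_{7} = v_{0} + 2·v_{4} + v_{6} + v_{8}  ⟹  sig = (2; 1,1,1,2)
  • {3,9}:  v_{3} + v_{9} = v_{0} + v_{4} + 2·v_{6} + 2·v_{8}  ⟹  sig = (2; 1,1,2,2)
  • {3,5}:  v_{3} + v_{5} = 2·v_{0} + 2·v_{4} + 2·v_{6} + 2·v_{8}  ⟹  sig = (2; 2,2,2,2)
  • {0,2,9}:  v_{0} + v_{2} + v_{9} = v_{1}  ⟹  sig = (3; 1)
  • {0,4,9}:  v_{0} + v_{4} + v_{9} = v_{5}  ⟹  sig = (3; 1)
  • {2,3,4}:  v_{2} + v_{3} + v_{4} = v_{7}  ⟹  sig = (3; 1)
  • {0,6,7,8}:  v_{0} + v_{6} + v_{7} + v_{8} = v_{3}  ⟹  sig = (4; 1)
  • {1,4,6,8}:  v_{1} + v_{4} + v_{6} + v_{8} = v_{9}  ⟹  sig = (4; 1)
  • {1,5,6,8}:  v_{1} + v_{5} + v_{6} + v_{8} = v_{0} + 2·v_{9}  ⟹  sig = (4; 1,2)
  • {0,2,4,6,8}:  v_{0} + v_{2} + v_{4} + v_{6} + v_{8} = 0  ⟹  sig = (5; —)

Hence PRS(X_Σ) =
[(2; —), (2; 1,1), (2; 1,1,1), (2; 1,1,1), (2; 1,1,1,2), (2; 1,1,2,2), (2; 2,2,2,2), (3; 1), (3; 1), (3; 1), (4; 1), (4; 1), (4; 1,2), (5; —)]


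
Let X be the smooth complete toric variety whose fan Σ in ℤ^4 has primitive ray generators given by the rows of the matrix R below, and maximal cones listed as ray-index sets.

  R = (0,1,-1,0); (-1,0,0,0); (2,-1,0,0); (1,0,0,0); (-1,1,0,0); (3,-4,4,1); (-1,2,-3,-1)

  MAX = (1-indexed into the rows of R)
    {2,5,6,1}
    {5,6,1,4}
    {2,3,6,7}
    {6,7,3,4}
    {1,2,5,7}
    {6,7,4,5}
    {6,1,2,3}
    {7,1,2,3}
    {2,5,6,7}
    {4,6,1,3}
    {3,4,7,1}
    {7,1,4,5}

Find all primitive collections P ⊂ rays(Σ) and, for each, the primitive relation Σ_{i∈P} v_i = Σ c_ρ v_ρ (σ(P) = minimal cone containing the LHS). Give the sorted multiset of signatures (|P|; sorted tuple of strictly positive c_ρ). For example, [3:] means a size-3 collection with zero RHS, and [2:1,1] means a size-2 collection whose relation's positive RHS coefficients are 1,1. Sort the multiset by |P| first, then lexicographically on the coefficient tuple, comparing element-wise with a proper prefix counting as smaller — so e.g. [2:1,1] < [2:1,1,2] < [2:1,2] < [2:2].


|primitive collections| = 3. Relations:

  • {2,4}:  v_{2} + v_{4} = 0  ⇒ sig = [2:]
  • {3,5}:  v_{3} + v_{5} = v_{4}  ⇒ sig = [2:1]
  • {1,6,7}:  v_{1} + v_{6} + v_{7} = v_{3}  ⇒ sig = [3:1]

so the primitive-relation signature multiset is
    |P|=2: 2 collections, coeffs (), (1)
    |P|=3: 1 collection, coeffs (1)


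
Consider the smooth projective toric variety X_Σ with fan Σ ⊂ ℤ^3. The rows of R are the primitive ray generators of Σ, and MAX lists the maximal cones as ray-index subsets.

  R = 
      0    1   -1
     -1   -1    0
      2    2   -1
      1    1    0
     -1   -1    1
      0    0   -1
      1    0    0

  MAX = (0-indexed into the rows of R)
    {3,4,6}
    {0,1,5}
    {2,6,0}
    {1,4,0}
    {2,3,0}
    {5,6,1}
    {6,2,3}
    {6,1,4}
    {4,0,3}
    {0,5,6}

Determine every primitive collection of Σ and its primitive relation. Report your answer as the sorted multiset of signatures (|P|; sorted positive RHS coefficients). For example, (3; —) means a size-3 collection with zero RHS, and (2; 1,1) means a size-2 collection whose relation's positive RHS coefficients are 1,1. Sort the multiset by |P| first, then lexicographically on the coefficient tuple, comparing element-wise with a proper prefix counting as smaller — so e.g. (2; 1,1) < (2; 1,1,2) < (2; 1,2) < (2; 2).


The 9 primitive collections of Σ (r=7, n=3):

  P={1,3}:  v_{1} + v_{3} = 0  →  sig = (2; —)
  P={2,4}:  v_{2} + v_{4} = v_{3}  →  sig = (2; 1)
  P={4,5}:  v_{4} + v_{5} = v_{1}  →  sig = (2; 1)
  P={1,2}:  v_{1} + v_{2} = v_{0} + v_{6}  →  sig = (2; 1,1)
  P={3,5}:  v_{3} + v_{5} = v_{0} + v_{6}  →  sig = (2; 1,1)
  P={2,5}:  v_{2} + v_{5} = 2·v_{0} + 2·v_{6}  →  sig = (2; 2,2)
  P={0,4,6}:  v_{0} + v_{4} + v_{6} = 0  →  sig = (3; —)
  P={0,1,6}:  v_{0} + v_{1} + v_{6} = v_{5}  →  sig = (3; 1)
  P={0,3,6}:  v_{0} + v_{3} + v_{6} = v_{2}  →  sig = (3; 1)

Signatures (|P|; sorted positive RHS coefficients), sorted:
{ (2; —),  (2; 1) ×2,  (2; 1,1) ×2,  (2; 2,2),  (3; —),  (3; 1) ×2 }


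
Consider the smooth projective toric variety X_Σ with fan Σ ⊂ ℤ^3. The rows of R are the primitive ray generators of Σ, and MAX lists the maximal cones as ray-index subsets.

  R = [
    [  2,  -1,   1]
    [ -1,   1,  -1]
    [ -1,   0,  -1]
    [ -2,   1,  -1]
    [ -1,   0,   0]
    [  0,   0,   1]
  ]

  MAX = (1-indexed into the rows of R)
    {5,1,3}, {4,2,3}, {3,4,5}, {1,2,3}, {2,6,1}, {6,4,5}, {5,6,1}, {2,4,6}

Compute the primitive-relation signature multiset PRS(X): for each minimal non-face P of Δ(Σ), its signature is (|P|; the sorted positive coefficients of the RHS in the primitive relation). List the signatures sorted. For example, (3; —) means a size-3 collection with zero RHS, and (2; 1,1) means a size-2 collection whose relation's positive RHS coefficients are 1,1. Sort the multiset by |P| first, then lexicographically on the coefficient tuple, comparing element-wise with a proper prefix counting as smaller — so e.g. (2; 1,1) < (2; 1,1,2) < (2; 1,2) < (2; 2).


3 collections generate NE(X_Σ); each relation:

  • {1,4}:  v_{1} + v_{4} = 0 ; sig = (2; —)
  • {2,5}:  v_{2} + v_{5} = v_{4} ; sig = (2; 1)
  • {3,6}:  v_{3} + v_{6} = v_{5} ; sig = (2; 1)

Sorted signature multiset PRS(X):
    |P|=2: 3 collections, coeffs (), (1), (1)


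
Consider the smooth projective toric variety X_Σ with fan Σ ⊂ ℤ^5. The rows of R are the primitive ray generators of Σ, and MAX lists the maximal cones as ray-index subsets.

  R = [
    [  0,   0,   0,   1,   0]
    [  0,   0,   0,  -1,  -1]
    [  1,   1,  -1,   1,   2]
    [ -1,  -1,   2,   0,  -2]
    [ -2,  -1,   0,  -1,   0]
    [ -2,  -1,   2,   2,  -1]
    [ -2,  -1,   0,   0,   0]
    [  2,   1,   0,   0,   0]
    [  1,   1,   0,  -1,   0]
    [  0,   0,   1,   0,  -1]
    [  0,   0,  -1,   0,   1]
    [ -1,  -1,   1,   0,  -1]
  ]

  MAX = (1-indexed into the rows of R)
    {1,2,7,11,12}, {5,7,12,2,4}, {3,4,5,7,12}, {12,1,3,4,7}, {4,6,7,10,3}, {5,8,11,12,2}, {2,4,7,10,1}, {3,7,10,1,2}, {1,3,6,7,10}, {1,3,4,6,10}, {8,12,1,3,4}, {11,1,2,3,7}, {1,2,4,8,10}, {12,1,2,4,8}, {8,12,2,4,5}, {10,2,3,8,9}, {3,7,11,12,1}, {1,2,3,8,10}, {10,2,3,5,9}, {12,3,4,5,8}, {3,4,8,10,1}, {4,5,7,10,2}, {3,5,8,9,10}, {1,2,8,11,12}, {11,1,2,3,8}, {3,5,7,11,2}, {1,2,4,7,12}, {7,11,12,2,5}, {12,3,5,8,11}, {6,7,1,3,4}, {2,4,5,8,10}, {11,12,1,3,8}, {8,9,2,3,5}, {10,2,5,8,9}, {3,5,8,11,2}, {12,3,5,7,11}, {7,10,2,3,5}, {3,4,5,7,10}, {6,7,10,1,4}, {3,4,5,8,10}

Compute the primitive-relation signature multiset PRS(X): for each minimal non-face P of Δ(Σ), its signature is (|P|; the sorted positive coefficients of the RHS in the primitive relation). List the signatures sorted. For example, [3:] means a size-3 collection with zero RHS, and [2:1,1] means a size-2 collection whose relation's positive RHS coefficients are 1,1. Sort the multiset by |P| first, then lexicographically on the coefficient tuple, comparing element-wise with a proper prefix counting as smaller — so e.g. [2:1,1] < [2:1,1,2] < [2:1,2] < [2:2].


Σ has 20 primitive collections:

  P={7,8}:  v_{7} + v_{8} = 0  so sig = [2:]
  P={10,11}:  v_{10} + v_{11} = 0  so sig = [2:]
  P={1,5}:  v_{1} + v_{5} = v_{7}  so sig = [2:1]
  P={4,11}:  v_{4} + v_{11} = v_{12}  so sig = [2:1]
  P={10,12}:  v_{10} + v_{12} = v_{4}  so sig = [2:1]
  P={1,9}:  v_{1} + v_{9} = v_{2} + v_{3} + v_{10}  so sig = [2:1,1,1]
  P={9,12}:  v_{9} + v_{12} = v_{5} + v_{8} + v_{10}  so sig = [2:1,1,1]
  P={6,8}:  v_{6} + v_{8} = v_{1} + v_{3} + v_{4} + v_{10}  so sig = [2:1,1,1,1]
  P={6,11}:  v_{6} + v_{11} = v_{1} + v_{3} + v_{4} + v_{7}  so sig = [2:1,1,1,1]
  P={7,9}:  v_{7} + v_{9} = v_{2} + v_{3} + v_{5} + v_{10}  so sig = [2:1,1,1,1]
  P={9,11}:  v_{9} + v_{11} = v_{2} + v_{3} + v_{5} + v_{8}  so sig = [2:1,1,1,1]
  P={5,6}:  v_{5} + v_{6} = v_{3} + v_{4} + 2·v_{7} + v_{10}  so sig = [2:1,1,1,2]
  P={6,12}:  v_{6} + v_{12} = v_{1} + v_{3} + 2·v_{4} + v_{7}  so sig = [2:1,1,1,2]
  P={2,6}:  v_{2} + v_{6} = v_{1} + v_{7} + 2·v_{10}  so sig = [2:1,1,2]
  P={4,9}:  v_{4} + v_{9} = v_{5} + v_{8} + 2·v_{10}  so sig = [2:1,1,2]
  P={6,9}:  v_{6} + v_{9} = v_{3} + v_{7} + 3·v_{10}  so sig = [2:1,1,3]
  P={2,3,12}:  v_{2} + v_{3} + v_{12} = 0  so sig = [3:]
  P={2,3,4}:  v_{2} + v_{3} + v_{4} = v_{10}  so sig = [3:1]
  P={1,3,4,7,10}:  v_{1} + v_{3} + v_{4} + v_{7} + v_{10} = v_{6}  so sig = [5:1]
  P={2,3,5,8,10}:  v_{2} + v_{3} + v_{5} + v_{8} + v_{10} = v_{9}  so sig = [5:1]

Signatures (|P|; sorted positive RHS coefficients), sorted:
    [2:]
    [2:]
    [2:1]
    [2:1]
    [2:1]
    [2:1,1,1]
    [2:1,1,1]
    [2:1,1,1,1]
    [2:1,1,1,1]
    [2:1,1,1,1]
    [2:1,1,1,1]
    [2:1,1,1,2]
    [2:1,1,1,2]
    [2:1,1,2]
    [2:1,1,2]
    [2:1,1,3]
    [3:]
    [3:1]
    [5:1]
    [5:1]


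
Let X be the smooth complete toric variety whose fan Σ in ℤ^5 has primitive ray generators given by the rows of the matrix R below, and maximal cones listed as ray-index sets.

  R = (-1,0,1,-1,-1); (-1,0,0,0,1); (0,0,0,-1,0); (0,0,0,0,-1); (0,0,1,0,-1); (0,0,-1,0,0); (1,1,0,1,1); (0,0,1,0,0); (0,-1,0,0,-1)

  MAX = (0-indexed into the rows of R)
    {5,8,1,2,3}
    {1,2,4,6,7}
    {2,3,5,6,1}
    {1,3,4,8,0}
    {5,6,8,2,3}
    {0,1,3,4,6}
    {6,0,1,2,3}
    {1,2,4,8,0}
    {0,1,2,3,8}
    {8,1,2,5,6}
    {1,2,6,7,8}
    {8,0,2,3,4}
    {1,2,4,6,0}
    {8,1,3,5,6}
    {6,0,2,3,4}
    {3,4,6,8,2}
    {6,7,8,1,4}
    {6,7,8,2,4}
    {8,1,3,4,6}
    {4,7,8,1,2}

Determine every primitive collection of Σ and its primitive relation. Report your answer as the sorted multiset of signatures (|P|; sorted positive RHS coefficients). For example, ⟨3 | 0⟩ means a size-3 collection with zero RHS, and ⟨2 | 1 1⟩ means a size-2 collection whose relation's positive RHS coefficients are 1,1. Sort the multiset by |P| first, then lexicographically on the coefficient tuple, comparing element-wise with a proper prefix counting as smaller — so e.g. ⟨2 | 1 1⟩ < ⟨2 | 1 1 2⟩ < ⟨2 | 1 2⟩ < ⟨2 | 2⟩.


Δ(Σ) — 9 vertices, 9 min non-faces:

  • {5,7}:  v_{5} + v_{7} = 0  ⇒ sig = ⟨2 | 0⟩
  • {3,7}:  v_{3} + v_{7} = v_{4}  ⇒ sig = ⟨2 | 1⟩
  • {4,5}:  v_{4} + v_{5} = v_{3}  ⇒ sig = ⟨2 | 1⟩
  • {0,5}:  v_{0} + v_{5} = v_{1} + v_{2} + 2·v_{3}  ⇒ sig = ⟨2 | 1 1 2⟩
  • {0,7}:  v_{0} + v_{7} = v_{1} + v_{2} + 2·v_{4}  ⇒ sig = ⟨2 | 1 1 2⟩
  • {0,6,8}:  v_{0} + v_{6} + v_{8} = v_{4}  ⇒ sig = ⟨3 | 1⟩
  • {1,2,3,4}:  v_{1} + v_{2} + v_{3} + v_{4} = v_{0}  ⇒ sig = ⟨4 | 1⟩
  • {1,2,3,6,8}:  v_{1} + v_{2} + v_{3} + v_{6} + v_{8} = 0  ⇒ sig = ⟨5 | 0⟩
  • {1,2,4,6,8}:  v_{1} + v_{2} + v_{4} + v_{6} + v_{8} = v_{7}  ⇒ sig = ⟨5 | 1⟩

Signatures (|P|; sorted positive RHS coefficients), sorted:
{ ⟨2 | 0⟩,  ⟨2 | 1⟩ ×2,  ⟨2 | 1 1 2⟩ ×2,  ⟨3 | 1⟩,  ⟨4 | 1⟩,  ⟨5 | 0⟩,  ⟨5 | 1⟩ }


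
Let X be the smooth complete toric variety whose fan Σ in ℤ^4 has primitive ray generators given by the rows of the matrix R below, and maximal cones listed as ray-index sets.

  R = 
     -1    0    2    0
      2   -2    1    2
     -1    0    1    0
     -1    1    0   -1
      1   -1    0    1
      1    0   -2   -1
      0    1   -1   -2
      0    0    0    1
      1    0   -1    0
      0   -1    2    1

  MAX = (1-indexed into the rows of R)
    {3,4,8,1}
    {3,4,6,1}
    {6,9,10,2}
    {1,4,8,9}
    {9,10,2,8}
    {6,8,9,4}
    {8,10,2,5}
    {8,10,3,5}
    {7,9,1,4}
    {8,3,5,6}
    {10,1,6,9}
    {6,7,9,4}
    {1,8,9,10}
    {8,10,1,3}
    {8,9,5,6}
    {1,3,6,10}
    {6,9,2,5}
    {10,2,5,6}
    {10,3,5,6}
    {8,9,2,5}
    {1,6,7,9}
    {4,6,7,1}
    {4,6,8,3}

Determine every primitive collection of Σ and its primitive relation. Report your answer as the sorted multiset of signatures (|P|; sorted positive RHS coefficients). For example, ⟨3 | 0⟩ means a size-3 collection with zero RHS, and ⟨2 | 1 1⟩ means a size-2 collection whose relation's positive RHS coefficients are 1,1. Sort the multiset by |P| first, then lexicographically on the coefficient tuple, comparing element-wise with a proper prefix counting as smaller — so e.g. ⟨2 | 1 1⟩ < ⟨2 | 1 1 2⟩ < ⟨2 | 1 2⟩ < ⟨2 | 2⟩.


|primitive collections| = 17. Relations:

  P={3,9}:  v_{3} + v_{9} = 0  ⇒ sig = ⟨2 | 0⟩
  P={4,5}:  v_{4} + v_{5} = 0  ⇒ sig = ⟨2 | 0⟩
  P={1,5}:  v_{1} + v_{5} = v_{10}  ⇒ sig = ⟨2 | 1⟩
  P={4,10}:  v_{4} + v_{10} = v_{1}  ⇒ sig = ⟨2 | 1⟩
  P={2,3}:  v_{2} + v_{3} = v_{5} + v_{10}  ⇒ sig = ⟨2 | 1 1⟩
  P={2,4}:  v_{2} + v_{4} = v_{9} + v_{10}  ⇒ sig = ⟨2 | 1 1⟩
  P={7,8}:  v_{7} + v_{8} = v_{4} + v_{9}  ⇒ sig = ⟨2 | 1 1⟩
  P={3,7}:  v_{3} + v_{7} = v_{1} + v_{4} + v_{6}  ⇒ sig = ⟨2 | 1 1 1⟩
  P={5,7}:  v_{5} + v_{7} = v_{1} + v_{6} + v_{9}  ⇒ sig = ⟨2 | 1 1 1⟩
  P={2,7}:  v_{2} + v_{7} = v_{1} + v_{6} + 2·v_{9} + v_{10}  ⇒ sig = ⟨2 | 1 1 1 2⟩
  P={7,10}:  v_{7} + v_{10} = 2·v_{1} + v_{6} + v_{9}  ⇒ sig = ⟨2 | 1 1 2⟩
  P={1,2}:  v_{1} + v_{2} = v_{9} + 2·v_{10}  ⇒ sig = ⟨2 | 1 2⟩
  P={1,6,8}:  v_{1} + v_{6} + v_{8} = 0  ⇒ sig = ⟨3 | 0⟩
  P={5,9,10}:  v_{5} + v_{9} + v_{10} = v_{2}  ⇒ sig = ⟨3 | 1⟩
  P={6,8,10}:  v_{6} + v_{8} + v_{10} = v_{5}  ⇒ sig = ⟨3 | 1⟩
  P={2,6,8}:  v_{2} + v_{6} + v_{8} = 2·v_{5} + v_{9}  ⇒ sig = ⟨3 | 1 2⟩
  P={1,4,6,9}:  v_{1} + v_{4} + v_{6} + v_{9} = v_{7}  ⇒ sig = ⟨4 | 1⟩

so the primitive-relation signature multiset is
    ⟨2 | 0⟩
    ⟨2 | 0⟩
    ⟨2 | 1⟩
    ⟨2 | 1⟩
    ⟨2 | 1 1⟩
    ⟨2 | 1 1⟩
    ⟨2 | 1 1⟩
    ⟨2 | 1 1 1⟩
    ⟨2 | 1 1 1⟩
    ⟨2 | 1 1 1 2⟩
    ⟨2 | 1 1 2⟩
    ⟨2 | 1 2⟩
    ⟨3 | 0⟩
    ⟨3 | 1⟩
    ⟨3 | 1⟩
    ⟨3 | 1 2⟩
    ⟨4 | 1⟩


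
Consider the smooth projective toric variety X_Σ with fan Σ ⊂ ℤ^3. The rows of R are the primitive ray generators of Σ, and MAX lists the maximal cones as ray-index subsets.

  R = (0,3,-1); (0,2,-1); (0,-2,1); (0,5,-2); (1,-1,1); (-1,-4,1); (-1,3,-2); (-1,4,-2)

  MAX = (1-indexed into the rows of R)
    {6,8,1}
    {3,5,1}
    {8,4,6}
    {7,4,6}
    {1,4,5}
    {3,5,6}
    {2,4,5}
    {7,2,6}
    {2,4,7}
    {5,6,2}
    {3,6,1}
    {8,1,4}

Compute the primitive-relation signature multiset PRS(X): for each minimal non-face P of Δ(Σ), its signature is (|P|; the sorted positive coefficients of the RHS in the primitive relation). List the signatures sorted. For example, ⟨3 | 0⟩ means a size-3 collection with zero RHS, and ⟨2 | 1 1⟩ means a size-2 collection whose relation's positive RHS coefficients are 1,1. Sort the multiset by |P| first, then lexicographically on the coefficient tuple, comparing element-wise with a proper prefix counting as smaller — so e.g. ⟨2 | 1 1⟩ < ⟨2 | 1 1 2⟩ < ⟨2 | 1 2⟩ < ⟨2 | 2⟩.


Minimal non-faces — 14 found among 8 rays, 12 max cones:

  P = {2,3}:  v_{2} + v_{3} = 0 — sig = ⟨2 | 0⟩
  P = {1,2}:  v_{1} + v_{2} = v_{4} — sig = ⟨2 | 1⟩
  P = {3,4}:  v_{3} + v_{4} = v_{1} — sig = ⟨2 | 1⟩
  P = {5,7}:  v_{5} + v_{7} = v_{2} — sig = ⟨2 | 1⟩
  P = {5,8}:  v_{5} + v_{8} = v_{1} — sig = ⟨2 | 1⟩
  P = {3,7}:  v_{3} + v_{7} = v_{4} + v_{6} — sig = ⟨2 | 1 1⟩
  P = {1,7}:  v_{1} + v_{7} = 2·v_{4} + v_{6} — sig = ⟨2 | 1 2⟩
  P = {2,8}:  v_{2} + v_{8} = 2·v_{4} + v_{6} — sig = ⟨2 | 1 2⟩
  P = {3,8}:  v_{3} + v_{8} = 2·v_{1} + v_{6} — sig = ⟨2 | 1 2⟩
  P = {7,8}:  v_{7} + v_{8} = 3·v_{4} + 2·v_{6} — sig = ⟨2 | 2 3⟩
  P = {4,5,6}:  v_{4} + v_{5} + v_{6} = 0 — sig = ⟨3 | 0⟩
  P = {1,4,6}:  v_{1} + v_{4} + v_{6} = v_{8} — sig = ⟨3 | 1⟩
  P = {1,5,6}:  v_{1} + v_{5} + v_{6} = v_{3} — sig = ⟨3 | 1⟩
  P = {2,4,6}:  v_{2} + v_{4} + v_{6} = v_{7} — sig = ⟨3 | 1⟩

Hence PRS(X_Σ) =
[⟨2 | 0⟩, ⟨2 | 1⟩, ⟨2 | 1⟩, ⟨2 | 1⟩, ⟨2 | 1⟩, ⟨2 | 1 1⟩, ⟨2 | 1 2⟩, ⟨2 | 1 2⟩, ⟨2 | 1 2⟩, ⟨2 | 2 3⟩, ⟨3 | 0⟩, ⟨3 | 1⟩, ⟨3 | 1⟩, ⟨3 | 1⟩]


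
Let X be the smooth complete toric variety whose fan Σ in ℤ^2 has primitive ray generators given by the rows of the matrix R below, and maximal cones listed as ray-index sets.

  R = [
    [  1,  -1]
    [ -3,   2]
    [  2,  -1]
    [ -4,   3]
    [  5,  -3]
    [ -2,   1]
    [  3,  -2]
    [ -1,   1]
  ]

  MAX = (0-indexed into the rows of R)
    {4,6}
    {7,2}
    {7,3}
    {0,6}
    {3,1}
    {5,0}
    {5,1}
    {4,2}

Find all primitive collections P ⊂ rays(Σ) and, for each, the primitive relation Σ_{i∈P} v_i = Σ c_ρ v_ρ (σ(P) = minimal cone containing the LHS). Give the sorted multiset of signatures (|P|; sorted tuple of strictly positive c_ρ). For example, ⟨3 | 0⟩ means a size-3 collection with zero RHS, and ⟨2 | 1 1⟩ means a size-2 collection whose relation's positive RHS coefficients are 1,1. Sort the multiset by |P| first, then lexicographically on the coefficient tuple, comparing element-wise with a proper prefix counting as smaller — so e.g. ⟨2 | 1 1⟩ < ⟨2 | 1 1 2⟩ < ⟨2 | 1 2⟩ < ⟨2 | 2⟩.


20 collections generate NE(X_Σ); each relation:

  • {0,7}:  v_{0} + v_{7} = 0  so sig = ⟨2 | 0⟩
  • {1,6}:  v_{1} + v_{6} = 0  so sig = ⟨2 | 0⟩
  • {2,5}:  v_{2} + v_{5} = 0  so sig = ⟨2 | 0⟩
  • {0,1}:  v_{0} + v_{1} = v_{5}  so sig = ⟨2 | 1⟩
  • {0,2}:  v_{0} + v_{2} = v_{6}  so sig = ⟨2 | 1⟩
  • {0,3}:  v_{0} + v_{3} = v_{1}  so sig = ⟨2 | 1⟩
  • {1,2}:  v_{1} + v_{2} = v_{7}  so sig = ⟨2 | 1⟩
  • {1,4}:  v_{1} + v_{4} = v_{2}  so sig = ⟨2 | 1⟩
  • {1,7}:  v_{1} + v_{7} = v_{3}  so sig = ⟨2 | 1⟩
  • {2,6}:  v_{2} + v_{6} = v_{4}  so sig = ⟨2 | 1⟩
  • {3,6}:  v_{3} + v_{6} = v_{7}  so sig = ⟨2 | 1⟩
  • {4,5}:  v_{4} + v_{5} = v_{6}  so sig = ⟨2 | 1⟩
  • {5,6}:  v_{5} + v_{6} = v_{0}  so sig = ⟨2 | 1⟩
  • {5,7}:  v_{5} + v_{7} = v_{1}  so sig = ⟨2 | 1⟩
  • {6,7}:  v_{6} + v_{7} = v_{2}  so sig = ⟨2 | 1⟩
  • {3,4}:  v_{3} + v_{4} = v_{2} + v_{7}  so sig = ⟨2 | 1 1⟩
  • {0,4}:  v_{0} + v_{4} = 2·v_{6}  so sig = ⟨2 | 2⟩
  • {2,3}:  v_{2} + v_{3} = 2·v_{7}  so sig = ⟨2 | 2⟩
  • {3,5}:  v_{3} + v_{5} = 2·v_{1}  so sig = ⟨2 | 2⟩
  • {4,7}:  v_{4} + v_{7} = 2·v_{2}  so sig = ⟨2 | 2⟩

Signatures (|P|; sorted positive RHS coefficients), sorted:
    ⟨2 | 0⟩
    ⟨2 | 0⟩
    ⟨2 | 0⟩
    ⟨2 | 1⟩
    ⟨2 | 1⟩
    ⟨2 | 1⟩
    ⟨2 | 1⟩
    ⟨2 | 1⟩
    ⟨2 | 1⟩
    ⟨2 | 1⟩
    ⟨2 | 1⟩
    ⟨2 | 1⟩
    ⟨2 | 1⟩
    ⟨2 | 1⟩
    ⟨2 | 1⟩
    ⟨2 | 1 1⟩
    ⟨2 | 2⟩
    ⟨2 | 2⟩
    ⟨2 | 2⟩
    ⟨2 | 2⟩


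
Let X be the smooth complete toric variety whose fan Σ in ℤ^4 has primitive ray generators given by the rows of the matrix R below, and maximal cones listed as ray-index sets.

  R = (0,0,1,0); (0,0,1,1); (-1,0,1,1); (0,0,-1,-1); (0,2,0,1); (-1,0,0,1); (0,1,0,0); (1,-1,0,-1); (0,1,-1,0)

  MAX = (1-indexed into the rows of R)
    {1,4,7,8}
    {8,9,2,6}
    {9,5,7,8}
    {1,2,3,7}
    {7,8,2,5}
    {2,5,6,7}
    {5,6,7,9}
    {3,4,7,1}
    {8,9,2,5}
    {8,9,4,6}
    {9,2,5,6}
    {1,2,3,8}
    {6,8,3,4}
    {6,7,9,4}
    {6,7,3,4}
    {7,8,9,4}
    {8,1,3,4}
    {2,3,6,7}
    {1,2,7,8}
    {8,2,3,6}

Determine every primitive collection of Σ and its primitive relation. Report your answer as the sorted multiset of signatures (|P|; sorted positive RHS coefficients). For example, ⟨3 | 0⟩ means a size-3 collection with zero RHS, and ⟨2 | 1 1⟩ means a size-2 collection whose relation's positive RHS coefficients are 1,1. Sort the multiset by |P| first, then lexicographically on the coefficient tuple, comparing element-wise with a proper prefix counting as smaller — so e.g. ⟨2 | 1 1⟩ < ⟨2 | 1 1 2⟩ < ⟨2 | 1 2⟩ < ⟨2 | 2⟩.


The 11 primitive collections of Σ (r=9, n=4):

  P = {2,4}:  v_{2} + v_{4} = 0  ⟹  sig = ⟨2 | 0⟩
  P = {1,6}:  v_{1} + v_{6} = v_{3}  ⟹  sig = ⟨2 | 1⟩
  P = {1,9}:  v_{1} + v_{9} = v_{7}  ⟹  sig = ⟨2 | 1⟩
  P = {3,9}:  v_{3} + v_{9} = v_{6} + v_{7}  ⟹  sig = ⟨2 | 1 1⟩
  P = {4,5}:  v_{4} + v_{5} = v_{7} + v_{9}  ⟹  sig = ⟨2 | 1 1⟩
  P = {3,5}:  v_{3} + v_{5} = v_{2} + v_{6} + 2·v_{7}  ⟹  sig = ⟨2 | 1 1 2⟩
  P = {1,5}:  v_{1} + v_{5} = v_{2} + 2·v_{7}  ⟹  sig = ⟨2 | 1 2⟩
  P = {6,7,8}:  v_{6} + v_{7} + v_{8} = 0  ⟹  sig = ⟨3 | 0⟩
  P = {2,7,9}:  v_{2} + v_{7} + v_{9} = v_{5}  ⟹  sig = ⟨3 | 1⟩
  P = {3,7,8}:  v_{3} + v_{7} + v_{8} = v_{1}  ⟹  sig = ⟨3 | 1⟩
  P = {5,6,8}:  v_{5} + v_{6} + v_{8} = v_{2} + v_{9}  ⟹  sig = ⟨3 | 1 1⟩

so the primitive-relation signature multiset is
    |P|=2: 7 collections, coeffs (), (1), (1), (1,1), (1,1), (1,1,2), (1,2)
    |P|=3: 4 collections, coeffs (), (1), (1), (1,1)


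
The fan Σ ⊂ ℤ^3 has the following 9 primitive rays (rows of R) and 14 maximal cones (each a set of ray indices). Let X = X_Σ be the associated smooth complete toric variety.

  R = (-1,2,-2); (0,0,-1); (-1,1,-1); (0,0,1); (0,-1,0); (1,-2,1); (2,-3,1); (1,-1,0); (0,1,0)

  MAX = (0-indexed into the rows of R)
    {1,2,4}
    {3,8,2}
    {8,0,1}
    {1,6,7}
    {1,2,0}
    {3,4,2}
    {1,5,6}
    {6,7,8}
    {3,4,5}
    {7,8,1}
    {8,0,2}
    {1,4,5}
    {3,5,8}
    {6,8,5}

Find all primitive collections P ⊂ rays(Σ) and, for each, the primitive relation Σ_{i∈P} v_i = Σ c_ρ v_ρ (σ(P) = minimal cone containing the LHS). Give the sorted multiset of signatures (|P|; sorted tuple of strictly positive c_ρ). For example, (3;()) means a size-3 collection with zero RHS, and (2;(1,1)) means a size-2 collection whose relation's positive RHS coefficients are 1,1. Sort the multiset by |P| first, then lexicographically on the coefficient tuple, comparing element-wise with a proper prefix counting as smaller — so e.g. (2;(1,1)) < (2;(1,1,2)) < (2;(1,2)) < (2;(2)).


Σ has 18 primitive collections:

  P = {1,3}:  v_{1} + v_{3} = 0  ⟹  sig = (2;())
  P = {4,8}:  v_{4} + v_{8} = 0  ⟹  sig = (2;())
  P = {0,5}:  v_{0} + v_{5} = v_{1}  ⟹  sig = (2;(1))
  P = {2,5}:  v_{2} + v_{5} = v_{4}  ⟹  sig = (2;(1))
  P = {2,7}:  v_{2} + v_{7} = v_{1}  ⟹  sig = (2;(1))
  P = {5,7}:  v_{5} + v_{7} = v_{6}  ⟹  sig = (2;(1))
  P = {0,3}:  v_{0} + v_{3} = v_{2} + v_{8}  ⟹  sig = (2;(1,1))
  P = {0,4}:  v_{0} + v_{4} = v_{1} + v_{2}  ⟹  sig = (2;(1,1))
  P = {0,6}:  v_{0} + v_{6} = v_{1} + v_{7}  ⟹  sig = (2;(1,1))
  P = {2,6}:  v_{2} + v_{6} = v_{1} + v_{5}  ⟹  sig = (2;(1,1))
  P = {3,7}:  v_{3} + v_{7} = v_{5} + v_{8}  ⟹  sig = (2;(1,1))
  P = {4,7}:  v_{4} + v_{7} = v_{1} + v_{5}  ⟹  sig = (2;(1,1))
  P = {0,7}:  v_{0} + v_{7} = 2·v_{1} + v_{8}  ⟹  sig = (2;(1,2))
  P = {3,6}:  v_{3} + v_{6} = 2·v_{5} + v_{8}  ⟹  sig = (2;(1,2))
  P = {4,6}:  v_{4} + v_{6} = v_{1} + 2·v_{5}  ⟹  sig = (2;(1,2))
  P = {1,2,8}:  v_{1} + v_{2} + v_{8} = v_{0}  ⟹  sig = (3;(1))
  P = {1,5,8}:  v_{1} + v_{5} + v_{8} = v_{7}  ⟹  sig = (3;(1))
  P = {1,6,8}:  v_{1} + v_{6} + v_{8} = 2·v_{7}  ⟹  sig = (3;(2))

Sorted signature multiset PRS(X):
{ (2;()) ×2,  (2;(1)) ×4,  (2;(1,1)) ×6,  (2;(1,2)) ×3,  (3;(1)) ×2,  (3;(2)) }
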